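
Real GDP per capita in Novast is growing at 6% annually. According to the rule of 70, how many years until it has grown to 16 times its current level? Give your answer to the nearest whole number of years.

around 47 years

Doubling time ≈ 70/6 = 11.67 years.
16 = 2^4, so 4 doublings → 47 years.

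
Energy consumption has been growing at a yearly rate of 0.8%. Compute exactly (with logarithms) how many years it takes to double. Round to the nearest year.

t = ln(2) / ln(1 + 0.008) = 0.6931 / 0.007968 ≈ 86.99.
≈ 87 years.

87 years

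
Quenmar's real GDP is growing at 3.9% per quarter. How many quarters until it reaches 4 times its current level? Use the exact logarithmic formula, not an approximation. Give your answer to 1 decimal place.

36.2 quarters

t = ln(4) / ln(1 + 0.039) = 1.3863 / 0.038259 ≈ 36.23.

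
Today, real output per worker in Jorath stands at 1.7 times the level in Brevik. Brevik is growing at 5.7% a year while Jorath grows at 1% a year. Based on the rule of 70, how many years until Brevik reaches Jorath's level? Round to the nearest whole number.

What matters is the difference: 4.7 pp.
Rule of 70 on the gap: the ratio halves every 70/4.7 ≈ 14.89 years.
A 1.7 times gap takes log₂(1.7) ≈ 0.77 halvings to close: 0.77 × 14.89 ≈ 11 years.

approximately 11 years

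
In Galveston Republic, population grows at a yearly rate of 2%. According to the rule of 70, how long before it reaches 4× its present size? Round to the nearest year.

Doubling time ≈ 70/2 = 35.00 years.
4× is 2 doublings, so 2 × 35.00 ≈ 70 years.

roughly 70 years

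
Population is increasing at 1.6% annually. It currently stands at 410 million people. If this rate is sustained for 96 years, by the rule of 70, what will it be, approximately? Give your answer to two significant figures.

It doubles every 70/1.6 ≈ 43.75 years, so 96 years is 2.19 doublings.
2^2.19 ≈ 4.56; 410 × 4.56 ≈ 1900 million people.

≈ 1900 million people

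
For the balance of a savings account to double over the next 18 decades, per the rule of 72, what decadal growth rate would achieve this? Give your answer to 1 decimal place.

roughly 4.0%

72 / 18 ≈ 4.00, so about 4.0% per decade.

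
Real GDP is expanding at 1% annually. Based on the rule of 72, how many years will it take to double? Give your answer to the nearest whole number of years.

At 1%, doubling takes about 72/1 = 72.00 years.

roughly 72 years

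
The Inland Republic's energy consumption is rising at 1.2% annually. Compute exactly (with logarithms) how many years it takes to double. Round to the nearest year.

t = ln(2) / ln(1 + 0.012) = 0.6931 / 0.011929 ≈ 58.10.
≈ 58 years.

58 years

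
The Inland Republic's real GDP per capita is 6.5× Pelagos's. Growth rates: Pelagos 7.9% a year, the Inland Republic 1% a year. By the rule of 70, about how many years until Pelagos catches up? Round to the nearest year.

What matters is the difference: 6.9 pp.
Rule of 70 on the gap: the ratio halves every 70/6.9 ≈ 10.14 years.
A 6.5× gap takes log₂(6.5) ≈ 2.70 halvings to close: 2.70 × 10.14 ≈ 27 years.

27 years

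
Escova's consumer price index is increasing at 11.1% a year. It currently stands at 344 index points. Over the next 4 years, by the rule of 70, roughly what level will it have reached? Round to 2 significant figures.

It doubles every 70/11.1 ≈ 6.31 years, so 4 years is 0.63 doublings.
2^0.63 ≈ 1.55; 344 × 1.55 ≈ 530 index points.

approximately 530 index points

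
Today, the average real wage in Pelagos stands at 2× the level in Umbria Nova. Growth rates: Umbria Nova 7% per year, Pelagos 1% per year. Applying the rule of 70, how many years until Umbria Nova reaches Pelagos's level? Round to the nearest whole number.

What matters is the difference: 6 pp.
Rule of 70 on the gap: the ratio halves every 70/6 ≈ 11.67 years.
A 2× gap closes after 1 halving: 1 × 11.67 ≈ 12 years.

around 12 years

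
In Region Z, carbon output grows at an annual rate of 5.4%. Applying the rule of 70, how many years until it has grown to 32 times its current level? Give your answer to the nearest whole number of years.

around 65 years

Doubling time ≈ 70/5.4 = 12.96 years.
32 = 2^5, so 5 doublings → 65 years.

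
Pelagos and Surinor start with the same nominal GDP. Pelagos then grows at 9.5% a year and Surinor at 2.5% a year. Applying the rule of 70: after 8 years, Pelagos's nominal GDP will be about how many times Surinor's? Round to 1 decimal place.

Rate gap = 9.5% − 2.5% = 7 points.
The ratio doubles every 70/7 ≈ 10.00 years.
8/10.00 ≈ 0.80 doublings → ratio ≈ 2^0.80 ≈ 1.7.

roughly 1.7 times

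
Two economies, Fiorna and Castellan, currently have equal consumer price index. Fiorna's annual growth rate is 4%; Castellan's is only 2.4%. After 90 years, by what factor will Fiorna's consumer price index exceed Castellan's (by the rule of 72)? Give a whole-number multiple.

approximately 4 times

Fiorna pulls ahead at 1.6 pp per year, so the ratio doubles every 72/1.6 ≈ 45.00 years.
In 90 years that's 2.00 doublings: 2^2.00 ≈ 4.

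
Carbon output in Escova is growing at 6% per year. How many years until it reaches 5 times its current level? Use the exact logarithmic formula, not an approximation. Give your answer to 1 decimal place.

t = ln(5) / ln(1 + 0.06) = 1.6094 / 0.058269 ≈ 27.62.

27.6 years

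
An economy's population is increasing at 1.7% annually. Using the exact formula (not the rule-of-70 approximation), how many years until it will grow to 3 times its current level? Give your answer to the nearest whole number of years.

t = ln(3) / ln(1 + 0.017) = 1.0986 / 0.016857 ≈ 65.17.
≈ 65 years.

65 years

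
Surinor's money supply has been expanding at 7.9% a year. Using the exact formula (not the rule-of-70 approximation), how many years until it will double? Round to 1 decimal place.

9.1 years

t = ln(2) / ln(1 + 0.079) = 0.6931 / 0.076035 ≈ 9.12.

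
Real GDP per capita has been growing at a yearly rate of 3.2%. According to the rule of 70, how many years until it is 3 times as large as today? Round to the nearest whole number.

≈ 35 years

Doubling time ≈ 70/3.2 = 21.88 years.
3× is log₂ 3 ≈ 1.58 doublings, so ≈ 1.58 × 21.88 = 35 years.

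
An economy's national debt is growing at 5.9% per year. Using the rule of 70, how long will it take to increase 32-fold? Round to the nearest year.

around 59 years

Doubling time ≈ 70/5.9 = 11.86 years.
32 = 2^5, so 5 doublings → 59 years.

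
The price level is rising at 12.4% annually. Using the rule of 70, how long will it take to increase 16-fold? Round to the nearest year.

23 years

Doubling time ≈ 70/12.4 = 5.65 years.
Getting to 16× needs 4 doublings: 4 × 5.65 ≈ 23 years.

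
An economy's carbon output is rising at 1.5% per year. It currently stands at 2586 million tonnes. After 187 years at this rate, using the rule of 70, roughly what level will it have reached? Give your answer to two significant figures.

It doubles every 70/1.5 ≈ 46.67 years, so 187 years is 4.01 doublings.
2^4.01 ≈ 16.11; 2586 × 16.11 ≈ 42000 million tonnes.

≈ 42000 million tonnes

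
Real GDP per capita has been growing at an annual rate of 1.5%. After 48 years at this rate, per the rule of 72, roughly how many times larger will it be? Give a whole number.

At 1.5% one doubling takes ≈ 48.00 years; 48 years is 1 of them, so ×2.

≈ 2 times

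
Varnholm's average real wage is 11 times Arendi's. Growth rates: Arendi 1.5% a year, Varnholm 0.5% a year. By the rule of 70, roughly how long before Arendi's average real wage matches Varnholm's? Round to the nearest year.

Arendi gains on Varnholm at 1.5% − 0.5% = 1 point a year.
At that relative rate the gap halves every 70/1 ≈ 70.00 years.
An 11 times gap takes log₂(11) ≈ 3.46 halvings to close: 3.46 × 70.00 ≈ 242 years.

around 242 years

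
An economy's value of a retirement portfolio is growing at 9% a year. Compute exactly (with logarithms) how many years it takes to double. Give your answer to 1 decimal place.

t = ln(2) / ln(1 + 0.09) = 0.6931 / 0.086178 ≈ 8.04.

8.0 years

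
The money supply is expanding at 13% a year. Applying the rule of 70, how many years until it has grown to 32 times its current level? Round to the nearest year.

about 27 years

At 13% it doubles every 70/13 ≈ 5.38 years.
32× is 5 doublings, so 5 × 5.38 ≈ 27 years.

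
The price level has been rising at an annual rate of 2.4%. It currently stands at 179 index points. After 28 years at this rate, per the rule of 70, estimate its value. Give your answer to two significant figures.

It doubles every 70/2.4 ≈ 29.17 years, so 28 years is 0.96 doublings.
2^0.96 ≈ 1.95; 179 × 1.95 ≈ 350 index points.

around 350 index points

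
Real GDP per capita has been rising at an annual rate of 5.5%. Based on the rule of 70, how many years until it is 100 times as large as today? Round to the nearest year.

approximately 85 years

One doubling takes 70/5.5 = 12.73 years.
Reaching 100× takes log₂(100) ≈ 6.64 doublings.
6.64 × 12.73 ≈ 85 years.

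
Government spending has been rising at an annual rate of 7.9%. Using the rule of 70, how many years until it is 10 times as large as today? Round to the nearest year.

One doubling takes 70/7.9 = 8.86 years.
Reaching 10× takes log₂(10) ≈ 3.32 doublings.
3.32 × 8.86 ≈ 29 years.

around 29 years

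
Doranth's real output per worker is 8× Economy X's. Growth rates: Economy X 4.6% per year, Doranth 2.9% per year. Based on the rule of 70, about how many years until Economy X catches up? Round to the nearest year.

The growth-rate gap is 4.6% − 2.9% = 1.7 percentage points.
So the ratio between them halves every 70/1.7 ≈ 41.18 years.
An 8× gap closes after 3 halvings: 3 × 41.18 ≈ 124 years.

roughly 124 years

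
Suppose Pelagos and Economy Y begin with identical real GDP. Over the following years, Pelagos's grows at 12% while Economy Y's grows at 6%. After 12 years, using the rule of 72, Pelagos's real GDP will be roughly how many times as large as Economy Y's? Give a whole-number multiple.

Rate gap = 12% − 6% = 6 points.
The ratio doubles every 72/6 ≈ 12.00 years.
12/12.00 ≈ 1.00 doublings → ratio ≈ 2^1.00 ≈ 2.

2 times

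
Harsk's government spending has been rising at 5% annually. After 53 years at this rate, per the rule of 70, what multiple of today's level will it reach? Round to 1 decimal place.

Doubles every ≈ 14.00 years (70/5).
53 years is 3.79 doublings; 2^3.79 ≈ 13.8×.

13.8 times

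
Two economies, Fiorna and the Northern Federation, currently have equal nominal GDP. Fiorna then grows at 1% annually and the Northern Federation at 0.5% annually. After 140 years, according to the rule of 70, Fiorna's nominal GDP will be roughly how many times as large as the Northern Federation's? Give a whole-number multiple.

around 2 times

Fiorna pulls ahead at 0.5 pp per year, so the ratio doubles every 70/0.5 ≈ 140.00 years.
In 140 years that's 1.00 doublings: 2^1.00 ≈ 2.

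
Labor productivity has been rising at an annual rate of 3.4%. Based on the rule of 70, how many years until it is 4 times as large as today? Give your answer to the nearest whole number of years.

around 41 years

One doubling takes 70/3.4 = 20.59 years.
4× is 2 doublings, so 2 × 20.59 ≈ 41 years.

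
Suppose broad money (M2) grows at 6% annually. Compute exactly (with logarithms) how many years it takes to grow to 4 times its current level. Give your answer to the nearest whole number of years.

24 years

t = ln(4) / ln(1 + 0.06) = 1.3863 / 0.058269 ≈ 23.79.
≈ 24 years.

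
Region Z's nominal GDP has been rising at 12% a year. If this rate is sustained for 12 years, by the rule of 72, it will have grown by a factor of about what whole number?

≈ 4 times

At 12% one doubling takes ≈ 6.00 years; 12 years is 2 of them, so ×4.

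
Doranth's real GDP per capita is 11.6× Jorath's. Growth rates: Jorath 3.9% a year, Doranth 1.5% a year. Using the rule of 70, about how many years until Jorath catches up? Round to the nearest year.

approximately 103 years

What matters is the difference: 2.4 pp.
Rule of 70 on the gap: the ratio halves every 70/2.4 ≈ 29.17 years.
An 11.6× gap takes log₂(11.6) ≈ 3.54 halvings to close: 3.54 × 29.17 ≈ 103 years.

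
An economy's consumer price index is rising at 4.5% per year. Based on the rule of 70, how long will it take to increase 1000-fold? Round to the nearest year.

Doubling time ≈ 70/4.5 = 15.56 years.
Reaching 1000× takes log₂(1000) ≈ 9.97 doublings.
9.97 × 15.56 ≈ 155 years.

about 155 years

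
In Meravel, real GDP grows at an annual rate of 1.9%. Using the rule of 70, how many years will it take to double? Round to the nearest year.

≈ 37 years

At 1.9%, doubling takes about 70/1.9 = 36.84 years.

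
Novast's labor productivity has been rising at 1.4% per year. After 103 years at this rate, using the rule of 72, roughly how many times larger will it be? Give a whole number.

72/1.4 ≈ 51.43 years per doubling.
103 years fits 2 doublings: 2^2 = 4.

4 times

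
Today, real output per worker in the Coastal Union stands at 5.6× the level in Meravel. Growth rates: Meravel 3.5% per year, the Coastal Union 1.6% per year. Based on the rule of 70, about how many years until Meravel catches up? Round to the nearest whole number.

around 92 years

Meravel gains on the Coastal Union at 3.5% − 1.6% = 1.9 points a year.
At that relative rate the gap halves every 70/1.9 ≈ 36.84 years.
A 5.6× gap takes log₂(5.6) ≈ 2.49 halvings to close: 2.49 × 36.84 ≈ 92 years.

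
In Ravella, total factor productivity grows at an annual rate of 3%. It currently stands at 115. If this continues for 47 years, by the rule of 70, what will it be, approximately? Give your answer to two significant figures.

about 460

It doubles every 70/3 ≈ 23.33 years, so 47 years is 2.01 doublings.
2^2.01 ≈ 4.03; 115 × 4.03 ≈ 460.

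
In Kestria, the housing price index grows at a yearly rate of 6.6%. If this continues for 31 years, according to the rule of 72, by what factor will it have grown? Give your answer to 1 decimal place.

Doubles every ≈ 10.91 years (72/6.6).
31 years is 2.84 doublings; 2^2.84 ≈ 7.2×.

approximately 7.2 times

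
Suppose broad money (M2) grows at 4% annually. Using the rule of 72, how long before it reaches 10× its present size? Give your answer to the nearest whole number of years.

One doubling takes 72/4 = 18.00 years.
Reaching 10× takes log₂(10) ≈ 3.32 doublings.
3.32 × 18.00 ≈ 60 years.

roughly 60 years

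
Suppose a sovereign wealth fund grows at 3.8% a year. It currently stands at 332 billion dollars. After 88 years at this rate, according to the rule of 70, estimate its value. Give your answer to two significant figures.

about 9100 billion dollars

Doubling time ≈ 70/3.8 = 18.42 years.
88 years is 88/18.42 ≈ 4.78 doublings, a factor of 2^4.78 ≈ 27.47.
332 × 27.47 ≈ 9100 billion dollars.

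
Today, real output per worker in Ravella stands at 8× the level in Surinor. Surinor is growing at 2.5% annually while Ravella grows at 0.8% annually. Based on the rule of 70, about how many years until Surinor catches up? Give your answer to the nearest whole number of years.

approximately 124 years

What matters is the difference: 1.7 pp.
Rule of 70 on the gap: the ratio halves every 70/1.7 ≈ 41.18 years.
An 8× gap closes after 3 halvings: 3 × 41.18 ≈ 124 years.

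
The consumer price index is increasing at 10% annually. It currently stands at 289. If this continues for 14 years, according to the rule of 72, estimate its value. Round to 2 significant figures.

about 1100

It doubles every 72/10 ≈ 7.20 years, so 14 years is 1.94 doublings.
2^1.94 ≈ 3.84; 289 × 3.84 ≈ 1100.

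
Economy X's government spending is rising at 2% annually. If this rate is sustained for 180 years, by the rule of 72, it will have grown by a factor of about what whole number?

around 32 times

Doubling time ≈ 72/2 = 36.00 years.
180/36.00 ≈ 5 doublings, so about 2^5 = 32×.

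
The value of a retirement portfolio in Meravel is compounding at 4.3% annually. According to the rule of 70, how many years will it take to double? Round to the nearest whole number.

roughly 16 years

70/4.3 ≈ 16.28, so it doubles roughly every 16 years.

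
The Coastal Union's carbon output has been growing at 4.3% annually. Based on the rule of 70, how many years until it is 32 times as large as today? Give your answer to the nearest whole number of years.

≈ 81 years

At 4.3% it doubles every 70/4.3 ≈ 16.28 years.
32× is 5 doublings, so 5 × 16.28 ≈ 81 years.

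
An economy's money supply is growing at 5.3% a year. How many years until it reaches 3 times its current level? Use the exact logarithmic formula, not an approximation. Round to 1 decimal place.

t = ln(3) / ln(1 + 0.053) = 1.0986 / 0.051643 ≈ 21.27.

21.3 years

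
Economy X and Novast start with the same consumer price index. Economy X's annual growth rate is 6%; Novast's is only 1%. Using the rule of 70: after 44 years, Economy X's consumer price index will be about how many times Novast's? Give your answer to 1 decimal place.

roughly 8.8 times

Economy X pulls ahead at 5 pp per year, so the ratio doubles every 70/5 ≈ 14.00 years.
In 44 years that's 3.14 doublings: 2^3.14 ≈ 8.8.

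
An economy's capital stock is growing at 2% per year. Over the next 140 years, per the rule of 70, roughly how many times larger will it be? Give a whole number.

70/2 ≈ 35.00 years per doubling.
140 years fits 4 doublings: 2^4 = 16.

≈ 16 times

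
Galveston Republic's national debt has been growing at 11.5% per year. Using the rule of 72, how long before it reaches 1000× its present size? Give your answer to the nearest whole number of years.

At 11.5% it doubles every 72/11.5 ≈ 6.26 years.
Reaching 1000× takes log₂(1000) ≈ 9.97 doublings.
9.97 × 6.26 ≈ 62 years.

about 62 years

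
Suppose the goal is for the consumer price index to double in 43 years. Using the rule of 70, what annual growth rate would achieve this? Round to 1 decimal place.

70 / 43 ≈ 1.63, so about 1.6% a year.

1.6%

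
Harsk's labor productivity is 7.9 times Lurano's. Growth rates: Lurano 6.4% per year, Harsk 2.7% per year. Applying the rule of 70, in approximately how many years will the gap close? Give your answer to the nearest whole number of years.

What matters is the difference: 3.7 pp.
Rule of 70 on the gap: the ratio halves every 70/3.7 ≈ 18.92 years.
A 7.9 times gap takes log₂(7.9) ≈ 2.98 halvings to close: 2.98 × 18.92 ≈ 56 years.

around 56 years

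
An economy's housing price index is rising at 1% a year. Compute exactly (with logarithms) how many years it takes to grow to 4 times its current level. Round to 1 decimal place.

t = ln(4) / ln(1 + 0.01) = 1.3863 / 0.009950 ≈ 139.33.

139.3 years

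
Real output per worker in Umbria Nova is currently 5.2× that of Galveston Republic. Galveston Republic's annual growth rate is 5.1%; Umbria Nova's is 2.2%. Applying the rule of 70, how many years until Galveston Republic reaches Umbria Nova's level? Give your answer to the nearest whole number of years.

approximately 57 years

Galveston Republic gains on Umbria Nova at 5.1% − 2.2% = 2.9 points a year.
At that relative rate the gap halves every 70/2.9 ≈ 24.14 years.
A 5.2× gap takes log₂(5.2) ≈ 2.38 halvings to close: 2.38 × 24.14 ≈ 57 years.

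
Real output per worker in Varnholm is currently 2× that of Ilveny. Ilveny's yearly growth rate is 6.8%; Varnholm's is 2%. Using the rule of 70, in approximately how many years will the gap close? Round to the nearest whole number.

about 15 years

Ilveny gains on Varnholm at 6.8% − 2% = 4.8 points a year.
At that relative rate the gap halves every 70/4.8 ≈ 14.58 years.
A 2× gap closes after 1 halving: 1 × 14.58 ≈ 15 years.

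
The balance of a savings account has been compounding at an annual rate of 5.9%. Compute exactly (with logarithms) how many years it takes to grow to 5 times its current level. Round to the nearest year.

t = ln(5) / ln(1 + 0.059) = 1.6094 / 0.057325 ≈ 28.08.
≈ 28 years.

28 years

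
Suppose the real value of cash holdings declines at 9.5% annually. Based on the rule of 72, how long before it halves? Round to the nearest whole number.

8 years

The rule works in reverse for decay: 72/9.5 ≈ 7.58 years to halve.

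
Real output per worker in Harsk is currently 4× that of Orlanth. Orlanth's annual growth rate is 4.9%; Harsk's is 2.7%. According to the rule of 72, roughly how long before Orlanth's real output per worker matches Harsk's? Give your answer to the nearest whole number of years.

Orlanth gains on Harsk at 4.9% − 2.7% = 2.2 points a year.
At that relative rate the gap halves every 72/2.2 ≈ 32.73 years.
A 4× gap closes after 2 halvings: 2 × 32.73 ≈ 65 years.

≈ 65 years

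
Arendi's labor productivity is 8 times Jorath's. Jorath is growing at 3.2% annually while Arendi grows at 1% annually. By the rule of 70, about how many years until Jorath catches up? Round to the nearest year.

What matters is the difference: 2.2 pp.
Rule of 70 on the gap: the ratio halves every 70/2.2 ≈ 31.82 years.
An 8 times gap closes after 3 halvings: 3 × 31.82 ≈ 95 years.

about 95 years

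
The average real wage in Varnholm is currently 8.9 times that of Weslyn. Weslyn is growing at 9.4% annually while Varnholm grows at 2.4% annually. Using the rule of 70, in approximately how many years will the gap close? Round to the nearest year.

What matters is the difference: 7 pp.
Rule of 70 on the gap: the ratio halves every 70/7 ≈ 10.00 years.
An 8.9 times gap takes log₂(8.9) ≈ 3.15 halvings to close: 3.15 × 10.00 ≈ 32 years.

roughly 32 years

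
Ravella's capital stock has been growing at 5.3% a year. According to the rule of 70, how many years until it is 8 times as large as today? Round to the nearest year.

One doubling takes 70/5.3 = 13.21 years.
8× is 3 doublings, so 3 × 13.21 ≈ 40 years.

≈ 40 years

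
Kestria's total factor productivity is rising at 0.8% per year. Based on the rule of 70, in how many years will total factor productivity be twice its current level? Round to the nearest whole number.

Doubling time ≈ 70 / 0.8 = 87.50 years.

about 88 years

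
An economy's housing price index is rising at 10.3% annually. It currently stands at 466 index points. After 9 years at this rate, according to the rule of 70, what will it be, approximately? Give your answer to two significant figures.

Doubling time ≈ 70/10.3 = 6.80 years.
9 years is 9/6.80 ≈ 1.32 doublings, a factor of 2^1.32 ≈ 2.50.
466 × 2.50 ≈ 1200 index points.

around 1200 index points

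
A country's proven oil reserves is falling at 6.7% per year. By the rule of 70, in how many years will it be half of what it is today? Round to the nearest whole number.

roughly 10 years

Halving time ≈ 70 / 6.7 = 10.45 → 10 years.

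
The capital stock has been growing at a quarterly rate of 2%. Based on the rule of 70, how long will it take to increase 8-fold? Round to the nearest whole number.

≈ 105 quarters

At 2% it doubles every 70/2 ≈ 35.00 quarters.
Getting to 8× needs 3 doublings: 3 × 35.00 ≈ 105 quarters.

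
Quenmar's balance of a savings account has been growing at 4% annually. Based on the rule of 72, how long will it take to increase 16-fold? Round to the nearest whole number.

roughly 72 years

Doubling time ≈ 72/4 = 18.00 years.
Getting to 16× needs 4 doublings: 4 × 18.00 ≈ 72 years.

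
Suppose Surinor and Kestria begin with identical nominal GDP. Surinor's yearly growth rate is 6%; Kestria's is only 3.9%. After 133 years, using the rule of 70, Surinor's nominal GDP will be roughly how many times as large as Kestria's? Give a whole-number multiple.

Surinor pulls ahead at 2.1 pp per year, so the ratio doubles every 70/2.1 ≈ 33.33 years.
In 133 years that's 3.99 doublings: 2^3.99 ≈ 16.

around 16 times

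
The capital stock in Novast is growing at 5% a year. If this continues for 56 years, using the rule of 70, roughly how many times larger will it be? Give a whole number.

Doubling time ≈ 70/5 = 14.00 years.
56/14.00 ≈ 4 doublings, so about 2^4 = 16×.

approximately 16 times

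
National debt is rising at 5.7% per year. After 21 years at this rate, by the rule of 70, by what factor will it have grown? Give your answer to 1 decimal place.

Doubles every ≈ 12.28 years (70/5.7).
21 years is 1.71 doublings; 2^1.71 ≈ 3.3×.

roughly 3.3 times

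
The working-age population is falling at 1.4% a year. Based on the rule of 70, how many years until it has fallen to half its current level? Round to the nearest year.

Halving time ≈ 70 / 1.4 = 50.00 → 50 years.

approximately 50 years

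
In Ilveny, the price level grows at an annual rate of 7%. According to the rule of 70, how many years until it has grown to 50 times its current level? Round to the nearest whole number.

roughly 56 years

One doubling takes 70/7 = 10.00 years.
50× is log₂ 50 ≈ 5.64 doublings, so ≈ 5.64 × 10.00 = 56 years.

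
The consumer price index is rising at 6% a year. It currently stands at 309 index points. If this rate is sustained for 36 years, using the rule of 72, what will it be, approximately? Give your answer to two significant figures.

2500 index points

It doubles every 72/6 ≈ 12.00 years, so 36 years is 3.00 doublings.
2^3.00 ≈ 8.00; 309 × 8.00 ≈ 2500 index points.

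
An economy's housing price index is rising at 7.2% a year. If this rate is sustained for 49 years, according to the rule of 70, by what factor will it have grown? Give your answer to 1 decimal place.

Doubling time ≈ 70/7.2 = 9.72 years.
49 years / 9.72 ≈ 5.04 doublings → factor 2^5.04 ≈ 32.9.

approximately 32.9 times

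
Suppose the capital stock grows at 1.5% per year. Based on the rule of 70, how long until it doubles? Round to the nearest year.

70/1.5 ≈ 46.67, so it doubles roughly every 47 years.

≈ 47 years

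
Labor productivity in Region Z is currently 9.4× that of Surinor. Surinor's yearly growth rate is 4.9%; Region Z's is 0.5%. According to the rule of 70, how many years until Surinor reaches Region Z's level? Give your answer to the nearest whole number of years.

approximately 51 years

The growth-rate gap is 4.9% − 0.5% = 4.4 percentage points.
So the ratio between them halves every 70/4.4 ≈ 15.91 years.
A 9.4× gap takes log₂(9.4) ≈ 3.23 halvings to close: 3.23 × 15.91 ≈ 51 years.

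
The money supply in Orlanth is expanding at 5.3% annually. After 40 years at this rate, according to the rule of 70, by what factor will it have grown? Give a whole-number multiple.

roughly 8 times

70/5.3 ≈ 13.21 years per doubling.
40 years fits 3 doublings: 2^3 = 8.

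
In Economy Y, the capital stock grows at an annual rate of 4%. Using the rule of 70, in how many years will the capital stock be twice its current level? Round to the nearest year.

around 18 years

At 4%, doubling takes about 70/4 = 17.50 years.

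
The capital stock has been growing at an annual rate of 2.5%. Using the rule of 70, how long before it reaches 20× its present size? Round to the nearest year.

Doubling time ≈ 70/2.5 = 28.00 years.
Reaching 20× takes log₂(20) ≈ 4.32 doublings.
4.32 × 28.00 ≈ 121 years.

roughly 121 years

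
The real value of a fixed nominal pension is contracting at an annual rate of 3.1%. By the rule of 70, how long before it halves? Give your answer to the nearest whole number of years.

Halving time ≈ 70 / 3.1 = 22.58 → 23 years.

23 years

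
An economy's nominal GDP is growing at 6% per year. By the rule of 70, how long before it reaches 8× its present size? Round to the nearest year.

around 35 years

Doubling time ≈ 70/6 = 11.67 years.
Getting to 8× needs 3 doublings: 3 × 11.67 ≈ 35 years.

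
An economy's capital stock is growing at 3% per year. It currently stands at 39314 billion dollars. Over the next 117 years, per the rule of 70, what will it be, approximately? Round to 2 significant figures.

1300000 billion dollars

Doubling time ≈ 70/3 = 23.33 years.
117 years is 117/23.33 ≈ 5.02 doublings, a factor of 2^5.02 ≈ 32.45.
39314 × 32.45 ≈ 1300000 billion dollars.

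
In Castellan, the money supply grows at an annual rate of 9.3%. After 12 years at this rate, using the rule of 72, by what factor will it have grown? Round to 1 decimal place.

Doubling time ≈ 72/9.3 = 7.74 years.
12 years / 7.74 ≈ 1.55 doublings → factor 2^1.55 ≈ 2.9.

about 2.9 times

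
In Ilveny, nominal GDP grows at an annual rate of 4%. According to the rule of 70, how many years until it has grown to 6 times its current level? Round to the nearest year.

around 45 years

One doubling takes 70/4 = 17.50 years.
Reaching 6× takes log₂(6) ≈ 2.58 doublings.
2.58 × 17.50 ≈ 45 years.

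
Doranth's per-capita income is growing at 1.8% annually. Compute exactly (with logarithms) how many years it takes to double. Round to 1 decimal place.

38.9 years

t = ln(2) / ln(1 + 0.018) = 0.6931 / 0.017840 ≈ 38.85.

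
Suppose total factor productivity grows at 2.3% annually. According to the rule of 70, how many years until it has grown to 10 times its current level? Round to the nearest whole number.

One doubling takes 70/2.3 = 30.43 years.
10× is log₂ 10 ≈ 3.32 doublings, so ≈ 3.32 × 30.43 = 101 years.

roughly 101 years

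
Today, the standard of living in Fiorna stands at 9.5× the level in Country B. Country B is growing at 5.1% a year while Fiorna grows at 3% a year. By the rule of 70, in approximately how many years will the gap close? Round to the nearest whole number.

What matters is the difference: 2.1 pp.
Rule of 70 on the gap: the ratio halves every 70/2.1 ≈ 33.33 years.
A 9.5× gap takes log₂(9.5) ≈ 3.25 halvings to close: 3.25 × 33.33 ≈ 108 years.

around 108 years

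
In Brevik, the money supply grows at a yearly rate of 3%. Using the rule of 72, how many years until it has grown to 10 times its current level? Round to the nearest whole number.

At 3% it doubles every 72/3 ≈ 24.00 years.
10× is log₂ 10 ≈ 3.32 doublings, so ≈ 3.32 × 24.00 = 80 years.

approximately 80 years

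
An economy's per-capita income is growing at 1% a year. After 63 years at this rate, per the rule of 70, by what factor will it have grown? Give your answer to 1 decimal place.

about 1.9 times

Doubling time ≈ 70/1 = 70.00 years.
63 years / 70.00 ≈ 0.90 doublings → factor 2^0.90 ≈ 1.9.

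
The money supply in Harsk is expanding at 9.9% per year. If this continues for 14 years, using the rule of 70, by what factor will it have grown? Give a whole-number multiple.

about 4 times

Doubling time ≈ 70/9.9 = 7.07 years.
14/7.07 ≈ 2 doublings, so about 2^2 = 4×.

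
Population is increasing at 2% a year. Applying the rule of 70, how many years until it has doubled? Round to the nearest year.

70/2 ≈ 35.00, so it doubles roughly every 35 years.

approximately 35 years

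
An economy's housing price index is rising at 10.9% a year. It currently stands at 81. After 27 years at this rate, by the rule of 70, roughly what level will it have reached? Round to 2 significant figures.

Doubling time ≈ 70/10.9 = 6.42 years.
27 years is 27/6.42 ≈ 4.21 doublings, a factor of 2^4.21 ≈ 18.51.
81 × 18.51 ≈ 1500.

1500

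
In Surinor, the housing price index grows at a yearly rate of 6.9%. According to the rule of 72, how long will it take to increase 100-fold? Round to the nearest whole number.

Doubling time ≈ 72/6.9 = 10.43 years.
100× is log₂ 100 ≈ 6.64 doublings, so ≈ 6.64 × 10.43 = 69 years.

≈ 69 years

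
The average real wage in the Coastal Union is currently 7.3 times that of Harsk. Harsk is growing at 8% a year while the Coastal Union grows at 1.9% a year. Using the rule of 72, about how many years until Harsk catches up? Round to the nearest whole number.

about 34 years

Harsk gains on the Coastal Union at 8% − 1.9% = 6.1 points a year.
At that relative rate the gap halves every 72/6.1 ≈ 11.80 years.
A 7.3 times gap takes log₂(7.3) ≈ 2.87 halvings to close: 2.87 × 11.80 ≈ 34 years.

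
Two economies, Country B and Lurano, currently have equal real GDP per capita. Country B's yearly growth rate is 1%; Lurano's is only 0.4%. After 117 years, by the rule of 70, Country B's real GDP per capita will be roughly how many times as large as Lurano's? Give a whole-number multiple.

Rate gap = 1% − 0.4% = 0.6 points.
The ratio doubles every 70/0.6 ≈ 116.67 years.
117/116.67 ≈ 1.00 doublings → ratio ≈ 2^1.00 ≈ 2.

2 times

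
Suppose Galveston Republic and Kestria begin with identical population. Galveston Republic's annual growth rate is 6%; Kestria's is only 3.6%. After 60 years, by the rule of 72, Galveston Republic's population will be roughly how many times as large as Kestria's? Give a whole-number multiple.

Only the 2.4-point difference matters.
72/2.4 ≈ 30.00 years per doubling of the ratio; 60 years gives 2.00 doublings, so ≈ 4×.

approximately 4 times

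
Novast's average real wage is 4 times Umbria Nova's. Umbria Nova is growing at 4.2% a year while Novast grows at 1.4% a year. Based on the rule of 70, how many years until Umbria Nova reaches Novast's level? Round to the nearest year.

about 50 years

The growth-rate gap is 4.2% − 1.4% = 2.8 percentage points.
So the ratio between them halves every 70/2.8 ≈ 25.00 years.
A 4 times gap closes after 2 halvings: 2 × 25.00 ≈ 50 years.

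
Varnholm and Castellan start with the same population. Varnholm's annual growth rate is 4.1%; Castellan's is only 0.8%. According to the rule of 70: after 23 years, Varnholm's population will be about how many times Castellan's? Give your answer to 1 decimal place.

Varnholm pulls ahead at 3.3 pp per year, so the ratio doubles every 70/3.3 ≈ 21.21 years.
In 23 years that's 1.08 doublings: 2^1.08 ≈ 2.1.

≈ 2.1 times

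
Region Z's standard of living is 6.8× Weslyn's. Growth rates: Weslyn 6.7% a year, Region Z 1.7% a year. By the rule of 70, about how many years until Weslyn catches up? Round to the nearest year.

roughly 39 years

The growth-rate gap is 6.7% − 1.7% = 5 percentage points.
So the ratio between them halves every 70/5 ≈ 14.00 years.
A 6.8× gap takes log₂(6.8) ≈ 2.77 halvings to close: 2.77 × 14.00 ≈ 39 years.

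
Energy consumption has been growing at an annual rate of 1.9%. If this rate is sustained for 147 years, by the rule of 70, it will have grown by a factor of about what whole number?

roughly 16 times

Doubling time ≈ 70/1.9 = 36.84 years.
147/36.84 ≈ 4 doublings, so about 2^4 = 16×.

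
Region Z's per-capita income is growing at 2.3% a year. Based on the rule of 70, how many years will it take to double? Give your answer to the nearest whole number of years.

≈ 30 years

At 2.3%, doubling takes about 70/2.3 = 30.43 years.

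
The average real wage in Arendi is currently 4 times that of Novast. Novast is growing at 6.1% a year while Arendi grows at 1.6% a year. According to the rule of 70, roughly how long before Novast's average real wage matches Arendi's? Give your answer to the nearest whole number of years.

Novast gains on Arendi at 6.1% − 1.6% = 4.5 points a year.
At that relative rate the gap halves every 70/4.5 ≈ 15.56 years.
A 4 times gap closes after 2 halvings: 2 × 15.56 ≈ 31 years.

about 31 years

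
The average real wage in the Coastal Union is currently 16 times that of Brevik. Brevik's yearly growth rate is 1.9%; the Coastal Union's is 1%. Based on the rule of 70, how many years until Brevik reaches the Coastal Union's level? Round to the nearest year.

around 311 years

What matters is the difference: 0.9 pp.
Rule of 70 on the gap: the ratio halves every 70/0.9 ≈ 77.78 years.
A 16 times gap closes after 4 halvings: 4 × 77.78 ≈ 311 years.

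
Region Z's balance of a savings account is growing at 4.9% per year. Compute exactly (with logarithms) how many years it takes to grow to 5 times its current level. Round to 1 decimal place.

33.6 years

t = ln(5) / ln(1 + 0.049) = 1.6094 / 0.047837 ≈ 33.64.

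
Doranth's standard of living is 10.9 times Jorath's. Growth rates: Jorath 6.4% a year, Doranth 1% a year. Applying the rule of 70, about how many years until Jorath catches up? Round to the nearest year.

Jorath gains on Doranth at 6.4% − 1% = 5.4 points a year.
At that relative rate the gap halves every 70/5.4 ≈ 12.96 years.
A 10.9 times gap takes log₂(10.9) ≈ 3.45 halvings to close: 3.45 × 12.96 ≈ 45 years.

about 45 years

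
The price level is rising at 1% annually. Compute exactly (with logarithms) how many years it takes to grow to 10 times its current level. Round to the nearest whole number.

231 years

t = ln(10) / ln(1 + 0.01) = 2.3026 / 0.009950 ≈ 231.42.
≈ 231 years.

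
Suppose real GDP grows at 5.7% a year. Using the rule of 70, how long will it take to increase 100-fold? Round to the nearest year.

82 years

At 5.7% it doubles every 70/5.7 ≈ 12.28 years.
100× is log₂ 100 ≈ 6.64 doublings, so ≈ 6.64 × 12.28 = 82 years.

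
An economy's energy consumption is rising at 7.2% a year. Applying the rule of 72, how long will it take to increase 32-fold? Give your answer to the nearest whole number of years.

One doubling takes 72/7.2 = 10.00 years.
32 = 2^5, so 5 doublings → 50 years.

around 50 years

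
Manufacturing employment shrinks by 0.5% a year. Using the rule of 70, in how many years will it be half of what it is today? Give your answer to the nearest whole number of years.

≈ 140 years

Falling at 0.5%, it halves about every 70/0.5 = 140.00 years.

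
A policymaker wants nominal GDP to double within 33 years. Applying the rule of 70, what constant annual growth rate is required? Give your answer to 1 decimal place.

70 / 33 ≈ 2.12, so about 2.1% annually.

about 2.1% annually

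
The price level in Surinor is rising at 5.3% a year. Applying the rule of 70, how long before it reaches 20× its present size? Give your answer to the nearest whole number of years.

One doubling takes 70/5.3 = 13.21 years.
Reaching 20× takes log₂(20) ≈ 4.32 doublings.
4.32 × 13.21 ≈ 57 years.

about 57 years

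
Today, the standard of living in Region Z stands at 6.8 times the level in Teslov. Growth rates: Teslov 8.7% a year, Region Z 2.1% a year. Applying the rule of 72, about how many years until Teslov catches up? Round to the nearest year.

Teslov gains on Region Z at 8.7% − 2.1% = 6.6 points a year.
At that relative rate the gap halves every 72/6.6 ≈ 10.91 years.
A 6.8 times gap takes log₂(6.8) ≈ 2.77 halvings to close: 2.77 × 10.91 ≈ 30 years.

around 30 years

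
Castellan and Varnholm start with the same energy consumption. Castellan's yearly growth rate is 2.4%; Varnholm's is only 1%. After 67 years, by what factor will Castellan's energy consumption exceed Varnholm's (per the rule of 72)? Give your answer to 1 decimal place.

approximately 2.5 times

Castellan pulls ahead at 1.4 pp per year, so the ratio doubles every 72/1.4 ≈ 51.43 years.
In 67 years that's 1.30 doublings: 2^1.30 ≈ 2.5.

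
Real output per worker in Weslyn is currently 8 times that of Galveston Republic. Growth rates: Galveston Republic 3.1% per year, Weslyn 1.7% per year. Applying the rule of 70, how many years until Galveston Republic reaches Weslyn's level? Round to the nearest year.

The growth-rate gap is 3.1% − 1.7% = 1.4 percentage points.
So the ratio between them halves every 70/1.4 ≈ 50.00 years.
An 8 times gap closes after 3 halvings: 3 × 50.00 ≈ 150 years.

roughly 150 years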